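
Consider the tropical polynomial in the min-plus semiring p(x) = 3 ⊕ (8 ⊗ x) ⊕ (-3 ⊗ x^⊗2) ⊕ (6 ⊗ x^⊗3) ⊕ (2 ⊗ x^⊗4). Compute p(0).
p(0) = -3

A tropical monomial a ⊗ x^⊗i evaluates to a + i · x. Evaluating each term at x = 0:
  Term 0 contributes 3 + 0 · 0 = 3
  Term 1 contributes 8 + 1 · 0 = 8
  Term 2 contributes -3 + 2 · 0 = -3
  Term 3 contributes 6 + 3 · 0 = 6
  Term 4 contributes 2 + 4 · 0 = 2
p(0) = ⊕ of these = min[3, 8, -3, 6, 2] = -3.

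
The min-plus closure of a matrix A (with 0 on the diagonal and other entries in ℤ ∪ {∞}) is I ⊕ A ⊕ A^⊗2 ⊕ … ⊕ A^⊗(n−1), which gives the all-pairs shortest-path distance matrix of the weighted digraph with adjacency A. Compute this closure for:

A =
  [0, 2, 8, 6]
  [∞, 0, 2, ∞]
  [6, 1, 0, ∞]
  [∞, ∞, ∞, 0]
Closure =
  [0, 2, 4, 6]
  [8, 0, 2, 14]
  [6, 1, 0, 12]
  [∞, ∞, ∞, 0]

This is the Floyd-Warshall all-pairs shortest-path computation. For each intermediate vertex k = 0, 1, …, 3, update dist[i][j] ← min(dist[i][j], dist[i][k] + dist[k][j]). The final matrix gives, for each (i, j), the minimum total weight of any directed path from i to j (possibly empty when i = j).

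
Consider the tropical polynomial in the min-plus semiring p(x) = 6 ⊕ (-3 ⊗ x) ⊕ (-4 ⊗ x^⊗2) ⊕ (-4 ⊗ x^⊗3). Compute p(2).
p(2) = -1

A tropical monomial a ⊗ x^⊗i evaluates to a + i · x. Evaluating each term at x = 2:
  Term 0 contributes 6 + 0 · 2 = 6
  Term 1 contributes -3 + 1 · 2 = -1
  Term 2 contributes -4 + 2 · 2 = 0
  Term 3 contributes -4 + 3 · 2 = 2
p(2) = ⊕ of these = min[6, -1, 0, 2] = -1.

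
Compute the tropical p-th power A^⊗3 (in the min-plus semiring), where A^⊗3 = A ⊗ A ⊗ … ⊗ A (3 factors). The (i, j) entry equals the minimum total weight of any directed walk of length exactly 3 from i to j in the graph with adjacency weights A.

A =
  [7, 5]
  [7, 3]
A^⊗3 =
  [15, 11]
  [13, 9]

Each entry (A^⊗3)_ij equals the minimum over all length-3 walks i = v_0 → v_1 → … → v_3 = j of Σ_t A[v_t][v_{t+1}]. For example, for (i, j) = (0, 1) we minimise over 4 possible intermediate vertex sequences; the minimum is 11, attained along the walk 0 → 1 → 1 → 1.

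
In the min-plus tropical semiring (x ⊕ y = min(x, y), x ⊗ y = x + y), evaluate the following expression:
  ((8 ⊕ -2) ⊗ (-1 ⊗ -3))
((8 ⊕ -2) ⊗ (-1 ⊗ -3)) = -6

Expand innermost to outermost. Recall ⊕ takes the minimum of its arguments and ⊗ takes their sum. Working out the expression ((8 ⊕ -2) ⊗ (-1 ⊗ -3)) gives -6.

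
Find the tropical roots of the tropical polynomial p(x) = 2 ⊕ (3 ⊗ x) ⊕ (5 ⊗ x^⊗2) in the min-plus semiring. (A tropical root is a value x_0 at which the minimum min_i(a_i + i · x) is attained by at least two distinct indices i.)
Roots: {-2, -1}

Each tropical root is a break point of the lower envelope of the lines y = a_i + i · x (there are 3 lines, with slopes 0, 1, ..., 2). Only the lines that attain the minimum somewhere contribute to roots; other lines are dominated. Here the surviving (envelope) indices are i = 2, i = 1, i = 0.
Intersections between consecutive envelope lines give the roots: for adjacent envelope indices i < j the intersection is x = (a_i − a_j) / (j − i). Reading off the sorted break points: {-2, -1}.
Verification: at each break x_0, at least two indices attain the minimum of min_i(a_i + i · x_0).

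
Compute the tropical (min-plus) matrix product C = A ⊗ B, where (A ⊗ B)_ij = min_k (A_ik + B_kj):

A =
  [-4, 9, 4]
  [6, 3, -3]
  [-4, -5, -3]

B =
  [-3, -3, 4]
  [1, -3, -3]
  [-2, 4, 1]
A ⊗ B =
  [-7, -7, 0]
  [-5, 0, -2]
  [-7, -8, -8]

Apply the min-plus product entry-by-entry:
  C[0][0] = min over k of (A[0][0] + B[0][0] = -4 + -3 = -7, A[0][1] + B[1][0] = 9 + 1 = 10, A[0][2] + B[2][0] = 4 + -2 = 2) = -7 (attained at k = 0)
  C[0][1] = min over k of (A[0][0] + B[0][1] = -4 + -3 = -7, A[0][1] + B[1][1] = 9 + -3 = 6, A[0][2] + B[2][1] = 4 + 4 = 8) = -7 (attained at k = 0)
  C[0][2] = min over k of (A[0][0] + B[0][2] = -4 + 4 = 0, A[0][1] + B[1][2] = 9 + -3 = 6, A[0][2] + B[2][2] = 4 + 1 = 5) = 0 (attained at k = 0)
  C[1][0] = min over k of (A[1][0] + B[0][0] = 6 + -3 = 3, A[1][1] + B[1][0] = 3 + 1 = 4, A[1][2] + B[2][0] = -3 + -2 = -5) = -5 (attained at k = 2)
  C[1][1] = min over k of (A[1][0] + B[0][1] = 6 + -3 = 3, A[1][1] + B[1][1] = 3 + -3 = 0, A[1][2] + B[2][1] = -3 + 4 = 1) = 0 (attained at k = 1)
  C[1][2] = min over k of (A[1][0] + B[0][2] = 6 + 4 = 10, A[1][1] + B[1][2] = 3 + -3 = 0, A[1][2] + B[2][2] = -3 + 1 = -2) = -2 (attained at k = 2)
  C[2][0] = min over k of (A[2][0] + B[0][0] = -4 + -3 = -7, A[2][1] + B[1][0] = -5 + 1 = -4, A[2][2] + B[2][0] = -3 + -2 = -5) = -7 (attained at k = 0)
  C[2][1] = min over k of (A[2][0] + B[0][1] = -4 + -3 = -7, A[2][1] + B[1][1] = -5 + -3 = -8, A[2][2] + B[2][1] = -3 + 4 = 1) = -8 (attained at k = 1)
  C[2][2] = min over k of (A[2][0] + B[0][2] = -4 + 4 = 0, A[2][1] + B[1][2] = -5 + -3 = -8, A[2][2] + B[2][2] = -3 + 1 = -2) = -8 (attained at k = 1)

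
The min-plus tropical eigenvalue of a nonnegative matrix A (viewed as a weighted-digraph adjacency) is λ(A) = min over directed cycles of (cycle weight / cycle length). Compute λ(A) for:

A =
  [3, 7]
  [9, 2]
λ(A) = 2

Enumerate directed cycles and compute their means (weight / length). Sample:
  cycle 0 → 0: weight = 3, length = 1, mean = 3/1 ≈ 3.000
  cycle 1 → 1: weight = 2, length = 1, mean = 2/1 ≈ 2.000
  cycle 0 → 1 → 0: weight = 16, length = 2, mean = 16/2 ≈ 8.000
  cycle 1 → 0 → 1: weight = 16, length = 2, mean = 16/2 ≈ 8.000
Minimum mean = 2.000, attained e.g. along the cycle 1 → 1 with weight 2 and length 1. So λ(A) = 2/1 = 2.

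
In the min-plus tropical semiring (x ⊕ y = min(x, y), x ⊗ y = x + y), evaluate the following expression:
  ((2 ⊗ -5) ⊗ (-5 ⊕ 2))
((2 ⊗ -5) ⊗ (-5 ⊕ 2)) = -8

Expand innermost to outermost. Recall ⊕ takes the minimum of its arguments and ⊗ takes their sum. Working out the expression ((2 ⊗ -5) ⊗ (-5 ⊕ 2)) gives -8.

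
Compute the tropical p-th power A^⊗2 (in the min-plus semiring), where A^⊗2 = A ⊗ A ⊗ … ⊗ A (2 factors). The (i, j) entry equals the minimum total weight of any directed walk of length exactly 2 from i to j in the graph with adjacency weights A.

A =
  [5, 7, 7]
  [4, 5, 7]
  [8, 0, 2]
A^⊗2 =
  [10, 7, 9]
  [9, 7, 9]
  [4, 2, 4]

Each entry (A^⊗2)_ij equals the minimum over all length-2 walks i = v_0 → v_1 → … → v_2 = j of Σ_t A[v_t][v_{t+1}]. For example, for (i, j) = (0, 2) we minimise over 3 possible intermediate vertex sequences; the minimum is 9, attained along the walk 0 → 2 → 2.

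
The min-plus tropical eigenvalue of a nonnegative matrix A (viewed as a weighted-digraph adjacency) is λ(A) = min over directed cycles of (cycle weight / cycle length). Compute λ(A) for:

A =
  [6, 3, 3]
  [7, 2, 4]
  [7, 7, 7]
λ(A) = 2

Enumerate directed cycles and compute their means (weight / length). Sample:
  cycle 0 → 0: weight = 6, length = 1, mean = 6/1 ≈ 6.000
  cycle 1 → 1: weight = 2, length = 1, mean = 2/1 ≈ 2.000
  cycle 2 → 2: weight = 7, length = 1, mean = 7/1 ≈ 7.000
  cycle 0 → 1 → 0: weight = 10, length = 2, mean = 10/2 ≈ 5.000
  cycle 0 → 2 → 0: weight = 10, length = 2, mean = 10/2 ≈ 5.000
  cycle 1 → 0 → 1: weight = 10, length = 2, mean = 10/2 ≈ 5.000
Minimum mean = 2.000, attained e.g. along the cycle 1 → 1 with weight 2 and length 1. So λ(A) = 2/1 = 2.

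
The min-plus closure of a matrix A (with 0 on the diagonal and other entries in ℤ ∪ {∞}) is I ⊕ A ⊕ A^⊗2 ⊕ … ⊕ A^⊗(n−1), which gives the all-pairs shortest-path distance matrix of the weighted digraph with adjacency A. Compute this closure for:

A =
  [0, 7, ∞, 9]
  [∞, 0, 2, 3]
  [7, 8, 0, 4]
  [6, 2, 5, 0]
Closure =
  [0, 7, 9, 9]
  [9, 0, 2, 3]
  [7, 6, 0, 4]
  [6, 2, 4, 0]

This is the Floyd-Warshall all-pairs shortest-path computation. For each intermediate vertex k = 0, 1, …, 3, update dist[i][j] ← min(dist[i][j], dist[i][k] + dist[k][j]). The final matrix gives, for each (i, j), the minimum total weight of any directed path from i to j (possibly empty when i = j).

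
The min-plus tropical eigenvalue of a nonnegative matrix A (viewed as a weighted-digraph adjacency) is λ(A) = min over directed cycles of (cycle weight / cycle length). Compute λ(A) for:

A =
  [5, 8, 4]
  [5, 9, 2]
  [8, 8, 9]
λ(A) = 5

Enumerate directed cycles and compute their means (weight / length). Sample:
  cycle 0 → 0: weight = 5, length = 1, mean = 5/1 ≈ 5.000
  cycle 1 → 1: weight = 9, length = 1, mean = 9/1 ≈ 9.000
  cycle 2 → 2: weight = 9, length = 1, mean = 9/1 ≈ 9.000
  cycle 0 → 1 → 0: weight = 13, length = 2, mean = 13/2 ≈ 6.500
  cycle 0 → 2 → 0: weight = 12, length = 2, mean = 12/2 ≈ 6.000
  cycle 1 → 0 → 1: weight = 13, length = 2, mean = 13/2 ≈ 6.500
Minimum mean = 5.000, attained e.g. along the cycle 0 → 0 with weight 5 and length 1. So λ(A) = 5/1 = 5.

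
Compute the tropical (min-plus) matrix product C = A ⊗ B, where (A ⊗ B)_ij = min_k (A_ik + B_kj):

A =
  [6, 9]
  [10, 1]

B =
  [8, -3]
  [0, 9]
A ⊗ B =
  [9, 3]
  [1, 7]

Apply the min-plus product entry-by-entry:
  C[0][0] = min over k of (A[0][0] + B[0][0] = 6 + 8 = 14, A[0][1] + B[1][0] = 9 + 0 = 9) = 9 (attained at k = 1)
  C[0][1] = min over k of (A[0][0] + B[0][1] = 6 + -3 = 3, A[0][1] + B[1][1] = 9 + 9 = 18) = 3 (attained at k = 0)
  C[1][0] = min over k of (A[1][0] + B[0][0] = 10 + 8 = 18, A[1][1] + B[1][0] = 1 + 0 = 1) = 1 (attained at k = 1)
  C[1][1] = min over k of (A[1][0] + B[0][1] = 10 + -3 = 7, A[1][1] + B[1][1] = 1 + 9 = 10) = 7 (attained at k = 0)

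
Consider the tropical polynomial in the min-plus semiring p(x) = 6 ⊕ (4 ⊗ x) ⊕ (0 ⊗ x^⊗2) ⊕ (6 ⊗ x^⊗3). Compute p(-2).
p(-2) = -4

A tropical monomial a ⊗ x^⊗i evaluates to a + i · x. Evaluating each term at x = -2:
  Term 0 contributes 6 + 0 · -2 = 6
  Term 1 contributes 4 + 1 · -2 = 2
  Term 2 contributes 0 + 2 · -2 = -4
  Term 3 contributes 6 + 3 · -2 = 0
p(-2) = ⊕ of these = min[6, 2, -4, 0] = -4.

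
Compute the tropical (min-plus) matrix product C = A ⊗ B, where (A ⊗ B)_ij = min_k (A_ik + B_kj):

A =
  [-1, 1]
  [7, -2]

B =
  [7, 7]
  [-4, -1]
A ⊗ B =
  [-3, 0]
  [-6, -3]

Apply the min-plus product entry-by-entry:
  C[0][0] = min over k of (A[0][0] + B[0][0] = -1 + 7 = 6, A[0][1] + B[1][0] = 1 + -4 = -3) = -3 (attained at k = 1)
  C[0][1] = min over k of (A[0][0] + B[0][1] = -1 + 7 = 6, A[0][1] + B[1][1] = 1 + -1 = 0) = 0 (attained at k = 1)
  C[1][0] = min over k of (A[1][0] + B[0][0] = 7 + 7 = 14, A[1][1] + B[1][0] = -2 + -4 = -6) = -6 (attained at k = 1)
  C[1][1] = min over k of (A[1][0] + B[0][1] = 7 + 7 = 14, A[1][1] + B[1][1] = -2 + -1 = -3) = -3 (attained at k = 1)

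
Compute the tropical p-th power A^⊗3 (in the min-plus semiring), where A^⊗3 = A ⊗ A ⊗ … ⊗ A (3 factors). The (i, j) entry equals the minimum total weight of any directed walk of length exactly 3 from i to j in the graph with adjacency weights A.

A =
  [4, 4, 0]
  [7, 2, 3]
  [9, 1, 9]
A^⊗3 =
  [8, 3, 4]
  [11, 6, 7]
  [10, 5, 6]

Each entry (A^⊗3)_ij equals the minimum over all length-3 walks i = v_0 → v_1 → … → v_3 = j of Σ_t A[v_t][v_{t+1}]. For example, for (i, j) = (0, 2) we minimise over 9 possible intermediate vertex sequences; the minimum is 4, attained along the walk 0 → 2 → 1 → 2.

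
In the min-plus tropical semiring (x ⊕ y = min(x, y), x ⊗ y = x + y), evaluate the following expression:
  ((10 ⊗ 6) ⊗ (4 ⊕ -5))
((10 ⊗ 6) ⊗ (4 ⊕ -5)) = 11

Expand innermost to outermost. Recall ⊕ takes the minimum of its arguments and ⊗ takes their sum. Working out the expression ((10 ⊗ 6) ⊗ (4 ⊕ -5)) gives 11.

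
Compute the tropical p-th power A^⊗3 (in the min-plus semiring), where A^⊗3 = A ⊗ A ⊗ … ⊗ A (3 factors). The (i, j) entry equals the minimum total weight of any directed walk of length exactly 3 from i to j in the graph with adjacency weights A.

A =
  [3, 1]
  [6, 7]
A^⊗3 =
  [9, 7]
  [12, 10]

Each entry (A^⊗3)_ij equals the minimum over all length-3 walks i = v_0 → v_1 → … → v_3 = j of Σ_t A[v_t][v_{t+1}]. For example, for (i, j) = (0, 1) we minimise over 4 possible intermediate vertex sequences; the minimum is 7, attained along the walk 0 → 0 → 0 → 1.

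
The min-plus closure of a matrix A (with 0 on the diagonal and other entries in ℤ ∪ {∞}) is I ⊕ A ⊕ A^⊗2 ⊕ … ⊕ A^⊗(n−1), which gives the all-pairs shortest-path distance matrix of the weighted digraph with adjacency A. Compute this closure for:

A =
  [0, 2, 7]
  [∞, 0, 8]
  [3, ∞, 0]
Closure =
  [0, 2, 7]
  [11, 0, 8]
  [3, 5, 0]

This is the Floyd-Warshall all-pairs shortest-path computation. For each intermediate vertex k = 0, 1, …, 2, update dist[i][j] ← min(dist[i][j], dist[i][k] + dist[k][j]). The final matrix gives, for each (i, j), the minimum total weight of any directed path from i to j (possibly empty when i = j).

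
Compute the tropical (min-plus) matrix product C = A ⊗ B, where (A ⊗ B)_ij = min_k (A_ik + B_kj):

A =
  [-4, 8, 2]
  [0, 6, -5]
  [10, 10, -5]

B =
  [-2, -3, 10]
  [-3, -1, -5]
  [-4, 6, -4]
A ⊗ B =
  [-6, -7, -2]
  [-9, -3, -9]
  [-9, 1, -9]

Apply the min-plus product entry-by-entry:
  C[0][0] = min over k of (A[0][0] + B[0][0] = -4 + -2 = -6, A[0][1] + B[1][0] = 8 + -3 = 5, A[0][2] + B[2][0] = 2 + -4 = -2) = -6 (attained at k = 0)
  C[0][1] = min over k of (A[0][0] + B[0][1] = -4 + -3 = -7, A[0][1] + B[1][1] = 8 + -1 = 7, A[0][2] + B[2][1] = 2 + 6 = 8) = -7 (attained at k = 0)
  C[0][2] = min over k of (A[0][0] + B[0][2] = -4 + 10 = 6, A[0][1] + B[1][2] = 8 + -5 = 3, A[0][2] + B[2][2] = 2 + -4 = -2) = -2 (attained at k = 2)
  C[1][0] = min over k of (A[1][0] + B[0][0] = 0 + -2 = -2, A[1][1] + B[1][0] = 6 + -3 = 3, A[1][2] + B[2][0] = -5 + -4 = -9) = -9 (attained at k = 2)
  C[1][1] = min over k of (A[1][0] + B[0][1] = 0 + -3 = -3, A[1][1] + B[1][1] = 6 + -1 = 5, A[1][2] + B[2][1] = -5 + 6 = 1) = -3 (attained at k = 0)
  C[1][2] = min over k of (A[1][0] + B[0][2] = 0 + 10 = 10, A[1][1] + B[1][2] = 6 + -5 = 1, A[1][2] + B[2][2] = -5 + -4 = -9) = -9 (attained at k = 2)
  C[2][0] = min over k of (A[2][0] + B[0][0] = 10 + -2 = 8, A[2][1] + B[1][0] = 10 + -3 = 7, A[2][2] + B[2][0] = -5 + -4 = -9) = -9 (attained at k = 2)
  C[2][1] = min over k of (A[2][0] + B[0][1] = 10 + -3 = 7, A[2][1] + B[1][1] = 10 + -1 = 9, A[2][2] + B[2][1] = -5 + 6 = 1) = 1 (attained at k = 2)
  C[2][2] = min over k of (A[2][0] + B[0][2] = 10 + 10 = 20, A[2][1] + B[1][2] = 10 + -5 = 5, A[2][2] + B[2][2] = -5 + -4 = -9) = -9 (attained at k = 2)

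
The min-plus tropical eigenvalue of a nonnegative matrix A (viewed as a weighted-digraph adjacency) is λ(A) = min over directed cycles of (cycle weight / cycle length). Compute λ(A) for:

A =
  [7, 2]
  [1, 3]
λ(A) = 3/2

Enumerate directed cycles and compute their means (weight / length). Sample:
  cycle 0 → 0: weight = 7, length = 1, mean = 7/1 ≈ 7.000
  cycle 1 → 1: weight = 3, length = 1, mean = 3/1 ≈ 3.000
  cycle 0 → 1 → 0: weight = 3, length = 2, mean = 3/2 ≈ 1.500
  cycle 1 → 0 → 1: weight = 3, length = 2, mean = 3/2 ≈ 1.500
Minimum mean = 1.500, attained e.g. along the cycle 0 → 1 → 0 with weight 3 and length 2. So λ(A) = 3/2 = 3/2.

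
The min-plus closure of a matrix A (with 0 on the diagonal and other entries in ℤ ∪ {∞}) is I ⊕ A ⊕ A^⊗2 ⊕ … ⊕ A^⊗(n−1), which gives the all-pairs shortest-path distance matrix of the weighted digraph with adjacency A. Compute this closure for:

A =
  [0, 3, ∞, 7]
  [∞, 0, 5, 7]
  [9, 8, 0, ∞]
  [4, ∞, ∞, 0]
Closure =
  [0, 3, 8, 7]
  [11, 0, 5, 7]
  [9, 8, 0, 15]
  [4, 7, 12, 0]

This is the Floyd-Warshall all-pairs shortest-path computation. For each intermediate vertex k = 0, 1, …, 3, update dist[i][j] ← min(dist[i][j], dist[i][k] + dist[k][j]). The final matrix gives, for each (i, j), the minimum total weight of any directed path from i to j (possibly empty when i = j).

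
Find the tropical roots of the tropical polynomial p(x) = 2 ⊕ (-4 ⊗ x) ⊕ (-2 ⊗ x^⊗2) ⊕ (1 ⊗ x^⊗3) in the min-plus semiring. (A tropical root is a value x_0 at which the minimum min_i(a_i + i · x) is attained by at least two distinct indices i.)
Roots: {-3, -2, 6}

Each tropical root is a break point of the lower envelope of the lines y = a_i + i · x (there are 4 lines, with slopes 0, 1, ..., 3). Only the lines that attain the minimum somewhere contribute to roots; other lines are dominated. Here the surviving (envelope) indices are i = 3, i = 2, i = 1, i = 0.
Intersections between consecutive envelope lines give the roots: for adjacent envelope indices i < j the intersection is x = (a_i − a_j) / (j − i). Reading off the sorted break points: {-3, -2, 6}.
Verification: at each break x_0, at least two indices attain the minimum of min_i(a_i + i · x_0).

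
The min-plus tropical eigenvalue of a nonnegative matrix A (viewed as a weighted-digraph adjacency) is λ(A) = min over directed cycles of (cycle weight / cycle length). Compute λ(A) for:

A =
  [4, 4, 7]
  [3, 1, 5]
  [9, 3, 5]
λ(A) = 1

Enumerate directed cycles and compute their means (weight / length). Sample:
  cycle 0 → 0: weight = 4, length = 1, mean = 4/1 ≈ 4.000
  cycle 1 → 1: weight = 1, length = 1, mean = 1/1 ≈ 1.000
  cycle 2 → 2: weight = 5, length = 1, mean = 5/1 ≈ 5.000
  cycle 0 → 1 → 0: weight = 7, length = 2, mean = 7/2 ≈ 3.500
  cycle 0 → 2 → 0: weight = 16, length = 2, mean = 16/2 ≈ 8.000
  cycle 1 → 0 → 1: weight = 7, length = 2, mean = 7/2 ≈ 3.500
Minimum mean = 1.000, attained e.g. along the cycle 1 → 1 with weight 1 and length 1. So λ(A) = 1/1 = 1.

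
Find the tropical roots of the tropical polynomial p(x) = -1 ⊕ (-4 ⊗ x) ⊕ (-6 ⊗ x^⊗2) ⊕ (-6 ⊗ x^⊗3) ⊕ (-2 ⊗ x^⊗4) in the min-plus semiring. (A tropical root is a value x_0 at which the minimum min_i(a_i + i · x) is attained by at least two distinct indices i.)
Roots: {-4, 0, 2, 3}

Each tropical root is a break point of the lower envelope of the lines y = a_i + i · x (there are 5 lines, with slopes 0, 1, ..., 4). Only the lines that attain the minimum somewhere contribute to roots; other lines are dominated. Here the surviving (envelope) indices are i = 4, i = 3, i = 2, i = 1, i = 0.
Intersections between consecutive envelope lines give the roots: for adjacent envelope indices i < j the intersection is x = (a_i − a_j) / (j − i). Reading off the sorted break points: {-4, 0, 2, 3}.
Verification: at each break x_0, at least two indices attain the minimum of min_i(a_i + i · x_0).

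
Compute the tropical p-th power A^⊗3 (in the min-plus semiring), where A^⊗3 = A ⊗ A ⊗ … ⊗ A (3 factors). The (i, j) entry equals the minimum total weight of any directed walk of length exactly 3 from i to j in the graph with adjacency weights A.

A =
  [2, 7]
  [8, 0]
A^⊗3 =
  [6, 7]
  [8, 0]

Each entry (A^⊗3)_ij equals the minimum over all length-3 walks i = v_0 → v_1 → … → v_3 = j of Σ_t A[v_t][v_{t+1}]. For example, for (i, j) = (0, 1) we minimise over 4 possible intermediate vertex sequences; the minimum is 7, attained along the walk 0 → 1 → 1 → 1.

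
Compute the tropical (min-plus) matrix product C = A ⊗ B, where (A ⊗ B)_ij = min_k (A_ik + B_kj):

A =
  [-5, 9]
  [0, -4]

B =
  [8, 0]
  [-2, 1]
A ⊗ B =
  [3, -5]
  [-6, -3]

Apply the min-plus product entry-by-entry:
  C[0][0] = min over k of (A[0][0] + B[0][0] = -5 + 8 = 3, A[0][1] + B[1][0] = 9 + -2 = 7) = 3 (attained at k = 0)
  C[0][1] = min over k of (A[0][0] + B[0][1] = -5 + 0 = -5, A[0][1] + B[1][1] = 9 + 1 = 10) = -5 (attained at k = 0)
  C[1][0] = min over k of (A[1][0] + B[0][0] = 0 + 8 = 8, A[1][1] + B[1][0] = -4 + -2 = -6) = -6 (attained at k = 1)
  C[1][1] = min over k of (A[1][0] + B[0][1] = 0 + 0 = 0, A[1][1] + B[1][1] = -4 + 1 = -3) = -3 (attained at k = 1)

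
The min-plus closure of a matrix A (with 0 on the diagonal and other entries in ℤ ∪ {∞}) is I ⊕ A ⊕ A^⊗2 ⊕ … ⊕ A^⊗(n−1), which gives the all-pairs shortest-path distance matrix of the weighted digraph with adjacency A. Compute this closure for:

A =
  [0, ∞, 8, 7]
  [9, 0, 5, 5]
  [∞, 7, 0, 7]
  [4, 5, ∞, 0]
Closure =
  [0, 12, 8, 7]
  [9, 0, 5, 5]
  [11, 7, 0, 7]
  [4, 5, 10, 0]

This is the Floyd-Warshall all-pairs shortest-path computation. For each intermediate vertex k = 0, 1, …, 3, update dist[i][j] ← min(dist[i][j], dist[i][k] + dist[k][j]). The final matrix gives, for each (i, j), the minimum total weight of any directed path from i to j (possibly empty when i = j).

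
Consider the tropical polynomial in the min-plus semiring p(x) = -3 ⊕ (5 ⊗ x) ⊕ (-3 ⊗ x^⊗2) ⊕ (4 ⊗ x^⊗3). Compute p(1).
p(1) = -3

A tropical monomial a ⊗ x^⊗i evaluates to a + i · x. Evaluating each term at x = 1:
  Term 0 contributes -3 + 0 · 1 = -3
  Term 1 contributes 5 + 1 · 1 = 6
  Term 2 contributes -3 + 2 · 1 = -1
  Term 3 contributes 4 + 3 · 1 = 7
p(1) = ⊕ of these = min[-3, 6, -1, 7] = -3.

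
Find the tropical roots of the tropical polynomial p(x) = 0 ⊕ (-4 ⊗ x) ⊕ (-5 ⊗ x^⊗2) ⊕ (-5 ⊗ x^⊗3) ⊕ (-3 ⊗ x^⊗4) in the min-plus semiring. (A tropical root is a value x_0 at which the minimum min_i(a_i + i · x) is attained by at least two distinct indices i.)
Roots: {-2, 0, 1, 4}

Each tropical root is a break point of the lower envelope of the lines y = a_i + i · x (there are 5 lines, with slopes 0, 1, ..., 4). Only the lines that attain the minimum somewhere contribute to roots; other lines are dominated. Here the surviving (envelope) indices are i = 4, i = 3, i = 2, i = 1, i = 0.
Intersections between consecutive envelope lines give the roots: for adjacent envelope indices i < j the intersection is x = (a_i − a_j) / (j − i). Reading off the sorted break points: {-2, 0, 1, 4}.
Verification: at each break x_0, at least two indices attain the minimum of min_i(a_i + i · x_0).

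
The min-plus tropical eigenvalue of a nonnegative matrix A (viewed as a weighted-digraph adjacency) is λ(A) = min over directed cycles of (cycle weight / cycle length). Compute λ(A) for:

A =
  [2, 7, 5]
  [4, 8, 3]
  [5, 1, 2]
λ(A) = 2

Enumerate directed cycles and compute their means (weight / length). Sample:
  cycle 0 → 0: weight = 2, length = 1, mean = 2/1 ≈ 2.000
  cycle 1 → 1: weight = 8, length = 1, mean = 8/1 ≈ 8.000
  cycle 2 → 2: weight = 2, length = 1, mean = 2/1 ≈ 2.000
  cycle 0 → 1 → 0: weight = 11, length = 2, mean = 11/2 ≈ 5.500
  cycle 0 → 2 → 0: weight = 10, length = 2, mean = 10/2 ≈ 5.000
  cycle 1 → 0 → 1: weight = 11, length = 2, mean = 11/2 ≈ 5.500
Minimum mean = 2.000, attained e.g. along the cycle 0 → 0 with weight 2 and length 1. So λ(A) = 2/1 = 2.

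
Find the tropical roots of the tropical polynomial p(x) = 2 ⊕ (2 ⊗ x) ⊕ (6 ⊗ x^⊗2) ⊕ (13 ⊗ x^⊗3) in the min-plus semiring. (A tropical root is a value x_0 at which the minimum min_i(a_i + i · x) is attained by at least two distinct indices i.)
Roots: {-7, -4, 0}

Each tropical root is a break point of the lower envelope of the lines y = a_i + i · x (there are 4 lines, with slopes 0, 1, ..., 3). Only the lines that attain the minimum somewhere contribute to roots; other lines are dominated. Here the surviving (envelope) indices are i = 3, i = 2, i = 1, i = 0.
Intersections between consecutive envelope lines give the roots: for adjacent envelope indices i < j the intersection is x = (a_i − a_j) / (j − i). Reading off the sorted break points: {-7, -4, 0}.
Verification: at each break x_0, at least two indices attain the minimum of min_i(a_i + i · x_0).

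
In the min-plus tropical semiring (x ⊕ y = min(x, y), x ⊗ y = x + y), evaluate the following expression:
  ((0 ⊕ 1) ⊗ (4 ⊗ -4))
((0 ⊕ 1) ⊗ (4 ⊗ -4)) = 0

Expand innermost to outermost. Recall ⊕ takes the minimum of its arguments and ⊗ takes their sum. Working out the expression ((0 ⊕ 1) ⊗ (4 ⊗ -4)) gives 0.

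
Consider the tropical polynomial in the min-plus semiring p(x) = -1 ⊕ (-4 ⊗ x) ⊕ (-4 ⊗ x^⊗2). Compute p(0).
p(0) = -4

A tropical monomial a ⊗ x^⊗i evaluates to a + i · x. Evaluating each term at x = 0:
  Term 0 contributes -1 + 0 · 0 = -1
  Term 1 contributes -4 + 1 · 0 = -4
  Term 2 contributes -4 + 2 · 0 = -4
p(0) = ⊕ of these = min[-1, -4, -4] = -4.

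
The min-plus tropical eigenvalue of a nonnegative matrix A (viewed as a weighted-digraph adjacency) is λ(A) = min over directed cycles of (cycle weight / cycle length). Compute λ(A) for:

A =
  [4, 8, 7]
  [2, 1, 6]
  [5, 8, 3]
λ(A) = 1

Enumerate directed cycles and compute their means (weight / length). Sample:
  cycle 0 → 0: weight = 4, length = 1, mean = 4/1 ≈ 4.000
  cycle 1 → 1: weight = 1, length = 1, mean = 1/1 ≈ 1.000
  cycle 2 → 2: weight = 3, length = 1, mean = 3/1 ≈ 3.000
  cycle 0 → 1 → 0: weight = 10, length = 2, mean = 10/2 ≈ 5.000
  cycle 0 → 2 → 0: weight = 12, length = 2, mean = 12/2 ≈ 6.000
  cycle 1 → 0 → 1: weight = 10, length = 2, mean = 10/2 ≈ 5.000
Minimum mean = 1.000, attained e.g. along the cycle 1 → 1 with weight 1 and length 1. So λ(A) = 1/1 = 1.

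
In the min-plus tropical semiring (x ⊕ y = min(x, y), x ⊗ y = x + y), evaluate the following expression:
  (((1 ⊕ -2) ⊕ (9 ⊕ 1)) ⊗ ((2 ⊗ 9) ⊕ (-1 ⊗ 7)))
(((1 ⊕ -2) ⊕ (9 ⊕ 1)) ⊗ ((2 ⊗ 9) ⊕ (-1 ⊗ 7))) = 4

Expand innermost to outermost. Recall ⊕ takes the minimum of its arguments and ⊗ takes their sum. Working out the expression (((1 ⊕ -2) ⊕ (9 ⊕ 1)) ⊗ ((2 ⊗ 9) ⊕ (-1 ⊗ 7))) gives 4.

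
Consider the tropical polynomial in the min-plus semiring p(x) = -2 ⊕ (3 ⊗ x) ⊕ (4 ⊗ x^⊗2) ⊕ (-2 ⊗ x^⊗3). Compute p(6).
p(6) = -2

A tropical monomial a ⊗ x^⊗i evaluates to a + i · x. Evaluating each term at x = 6:
  Term 0 contributes -2 + 0 · 6 = -2
  Term 1 contributes 3 + 1 · 6 = 9
  Term 2 contributes 4 + 2 · 6 = 16
  Term 3 contributes -2 + 3 · 6 = 16
p(6) = ⊕ of these = min[-2, 9, 16, 16] = -2.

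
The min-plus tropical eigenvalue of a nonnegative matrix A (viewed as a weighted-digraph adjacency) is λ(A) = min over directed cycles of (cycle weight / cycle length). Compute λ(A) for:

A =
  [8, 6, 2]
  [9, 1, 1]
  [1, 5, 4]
λ(A) = 1

Enumerate directed cycles and compute their means (weight / length). Sample:
  cycle 0 → 0: weight = 8, length = 1, mean = 8/1 ≈ 8.000
  cycle 1 → 1: weight = 1, length = 1, mean = 1/1 ≈ 1.000
  cycle 2 → 2: weight = 4, length = 1, mean = 4/1 ≈ 4.000
  cycle 0 → 1 → 0: weight = 15, length = 2, mean = 15/2 ≈ 7.500
  cycle 0 → 2 → 0: weight = 3, length = 2, mean = 3/2 ≈ 1.500
  cycle 1 → 0 → 1: weight = 15, length = 2, mean = 15/2 ≈ 7.500
Minimum mean = 1.000, attained e.g. along the cycle 1 → 1 with weight 1 and length 1. So λ(A) = 1/1 = 1.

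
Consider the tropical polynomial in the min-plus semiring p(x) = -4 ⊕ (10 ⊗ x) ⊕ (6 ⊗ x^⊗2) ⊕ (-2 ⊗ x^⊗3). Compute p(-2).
p(-2) = -8

A tropical monomial a ⊗ x^⊗i evaluates to a + i · x. Evaluating each term at x = -2:
  Term 0 contributes -4 + 0 · -2 = -4
  Term 1 contributes 10 + 1 · -2 = 8
  Term 2 contributes 6 + 2 · -2 = 2
  Term 3 contributes -2 + 3 · -2 = -8
p(-2) = ⊕ of these = min[-4, 8, 2, -8] = -8.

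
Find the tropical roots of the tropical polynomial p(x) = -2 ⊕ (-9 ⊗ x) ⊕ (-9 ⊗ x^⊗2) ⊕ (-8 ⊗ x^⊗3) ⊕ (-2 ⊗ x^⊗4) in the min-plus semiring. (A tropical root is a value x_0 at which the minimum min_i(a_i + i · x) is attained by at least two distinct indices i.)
Roots: {-6, -1, 0, 7}

Each tropical root is a break point of the lower envelope of the lines y = a_i + i · x (there are 5 lines, with slopes 0, 1, ..., 4). Only the lines that attain the minimum somewhere contribute to roots; other lines are dominated. Here the surviving (envelope) indices are i = 4, i = 3, i = 2, i = 1, i = 0.
Intersections between consecutive envelope lines give the roots: for adjacent envelope indices i < j the intersection is x = (a_i − a_j) / (j − i). Reading off the sorted break points: {-6, -1, 0, 7}.
Verification: at each break x_0, at least two indices attain the minimum of min_i(a_i + i · x_0).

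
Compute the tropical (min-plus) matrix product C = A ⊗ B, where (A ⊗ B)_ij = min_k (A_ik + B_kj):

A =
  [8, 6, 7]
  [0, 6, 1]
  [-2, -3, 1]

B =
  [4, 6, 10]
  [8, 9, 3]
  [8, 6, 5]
A ⊗ B =
  [12, 13, 9]
  [4, 6, 6]
  [2, 4, 0]

Apply the min-plus product entry-by-entry:
  C[0][0] = min over k of (A[0][0] + B[0][0] = 8 + 4 = 12, A[0][1] + B[1][0] = 6 + 8 = 14, A[0][2] + B[2][0] = 7 + 8 = 15) = 12 (attained at k = 0)
  C[0][1] = min over k of (A[0][0] + B[0][1] = 8 + 6 = 14, A[0][1] + B[1][1] = 6 + 9 = 15, A[0][2] + B[2][1] = 7 + 6 = 13) = 13 (attained at k = 2)
  C[0][2] = min over k of (A[0][0] + B[0][2] = 8 + 10 = 18, A[0][1] + B[1][2] = 6 + 3 = 9, A[0][2] + B[2][2] = 7 + 5 = 12) = 9 (attained at k = 1)
  C[1][0] = min over k of (A[1][0] + B[0][0] = 0 + 4 = 4, A[1][1] + B[1][0] = 6 + 8 = 14, A[1][2] + B[2][0] = 1 + 8 = 9) = 4 (attained at k = 0)
  C[1][1] = min over k of (A[1][0] + B[0][1] = 0 + 6 = 6, A[1][1] + B[1][1] = 6 + 9 = 15, A[1][2] + B[2][1] = 1 + 6 = 7) = 6 (attained at k = 0)
  C[1][2] = min over k of (A[1][0] + B[0][2] = 0 + 10 = 10, A[1][1] + B[1][2] = 6 + 3 = 9, A[1][2] + B[2][2] = 1 + 5 = 6) = 6 (attained at k = 2)
  C[2][0] = min over k of (A[2][0] + B[0][0] = -2 + 4 = 2, A[2][1] + B[1][0] = -3 + 8 = 5, A[2][2] + B[2][0] = 1 + 8 = 9) = 2 (attained at k = 0)
  C[2][1] = min over k of (A[2][0] + B[0][1] = -2 + 6 = 4, A[2][1] + B[1][1] = -3 + 9 = 6, A[2][2] + B[2][1] = 1 + 6 = 7) = 4 (attained at k = 0)
  C[2][2] = min over k of (A[2][0] + B[0][2] = -2 + 10 = 8, A[2][1] + B[1][2] = -3 + 3 = 0, A[2][2] + B[2][2] = 1 + 5 = 6) = 0 (attained at k = 1)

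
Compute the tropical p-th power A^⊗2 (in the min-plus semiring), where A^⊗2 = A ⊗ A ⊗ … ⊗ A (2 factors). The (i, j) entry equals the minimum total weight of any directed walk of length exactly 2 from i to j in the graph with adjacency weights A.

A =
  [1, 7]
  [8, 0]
A^⊗2 =
  [2, 7]
  [8, 0]

Each entry (A^⊗2)_ij equals the minimum over all length-2 walks i = v_0 → v_1 → … → v_2 = j of Σ_t A[v_t][v_{t+1}]. For example, for (i, j) = (0, 1) we minimise over 2 possible intermediate vertex sequences; the minimum is 7, attained along the walk 0 → 1 → 1.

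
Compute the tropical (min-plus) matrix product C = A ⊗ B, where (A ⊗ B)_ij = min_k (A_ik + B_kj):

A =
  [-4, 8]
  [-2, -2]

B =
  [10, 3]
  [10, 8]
A ⊗ B =
  [6, -1]
  [8, 1]

Apply the min-plus product entry-by-entry:
  C[0][0] = min over k of (A[0][0] + B[0][0] = -4 + 10 = 6, A[0][1] + B[1][0] = 8 + 10 = 18) = 6 (attained at k = 0)
  C[0][1] = min over k of (A[0][0] + B[0][1] = -4 + 3 = -1, A[0][1] + B[1][1] = 8 + 8 = 16) = -1 (attained at k = 0)
  C[1][0] = min over k of (A[1][0] + B[0][0] = -2 + 10 = 8, A[1][1] + B[1][0] = -2 + 10 = 8) = 8 (attained at k = 0)
  C[1][1] = min over k of (A[1][0] + B[0][1] = -2 + 3 = 1, A[1][1] + B[1][1] = -2 + 8 = 6) = 1 (attained at k = 0)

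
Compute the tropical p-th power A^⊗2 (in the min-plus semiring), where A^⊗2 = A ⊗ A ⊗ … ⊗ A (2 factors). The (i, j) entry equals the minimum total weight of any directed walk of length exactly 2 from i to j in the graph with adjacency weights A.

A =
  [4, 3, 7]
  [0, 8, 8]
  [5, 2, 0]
A^⊗2 =
  [3, 7, 7]
  [4, 3, 7]
  [2, 2, 0]

Each entry (A^⊗2)_ij equals the minimum over all length-2 walks i = v_0 → v_1 → … → v_2 = j of Σ_t A[v_t][v_{t+1}]. For example, for (i, j) = (0, 2) we minimise over 3 possible intermediate vertex sequences; the minimum is 7, attained along the walk 0 → 2 → 2.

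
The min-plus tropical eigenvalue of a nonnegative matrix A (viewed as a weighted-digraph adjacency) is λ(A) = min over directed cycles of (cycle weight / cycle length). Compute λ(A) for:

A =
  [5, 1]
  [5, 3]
λ(A) = 3

Enumerate directed cycles and compute their means (weight / length). Sample:
  cycle 0 → 0: weight = 5, length = 1, mean = 5/1 ≈ 5.000
  cycle 1 → 1: weight = 3, length = 1, mean = 3/1 ≈ 3.000
  cycle 0 → 1 → 0: weight = 6, length = 2, mean = 6/2 ≈ 3.000
  cycle 1 → 0 → 1: weight = 6, length = 2, mean = 6/2 ≈ 3.000
Minimum mean = 3.000, attained e.g. along the cycle 1 → 1 with weight 3 and length 1. So λ(A) = 3/1 = 3.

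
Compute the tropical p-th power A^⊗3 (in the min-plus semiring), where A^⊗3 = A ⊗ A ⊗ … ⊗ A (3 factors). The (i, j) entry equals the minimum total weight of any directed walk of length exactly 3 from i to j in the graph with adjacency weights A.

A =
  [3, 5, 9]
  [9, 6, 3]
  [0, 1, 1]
A^⊗3 =
  [8, 9, 9]
  [4, 5, 5]
  [2, 3, 3]

Each entry (A^⊗3)_ij equals the minimum over all length-3 walks i = v_0 → v_1 → … → v_3 = j of Σ_t A[v_t][v_{t+1}]. For example, for (i, j) = (0, 2) we minimise over 9 possible intermediate vertex sequences; the minimum is 9, attained along the walk 0 → 1 → 2 → 2.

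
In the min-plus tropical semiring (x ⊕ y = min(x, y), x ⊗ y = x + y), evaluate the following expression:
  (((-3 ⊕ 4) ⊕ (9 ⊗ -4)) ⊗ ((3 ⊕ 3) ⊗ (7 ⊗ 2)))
(((-3 ⊕ 4) ⊕ (9 ⊗ -4)) ⊗ ((3 ⊕ 3) ⊗ (7 ⊗ 2))) = 9

Expand innermost to outermost. Recall ⊕ takes the minimum of its arguments and ⊗ takes their sum. Working out the expression (((-3 ⊕ 4) ⊕ (9 ⊗ -4)) ⊗ ((3 ⊕ 3) ⊗ (7 ⊗ 2))) gives 9.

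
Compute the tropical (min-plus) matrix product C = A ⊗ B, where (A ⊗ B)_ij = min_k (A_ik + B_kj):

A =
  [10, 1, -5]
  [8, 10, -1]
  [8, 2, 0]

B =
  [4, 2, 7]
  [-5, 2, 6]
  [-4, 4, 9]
A ⊗ B =
  [-9, -1, 4]
  [-5, 3, 8]
  [-4, 4, 8]

Apply the min-plus product entry-by-entry:
  C[0][0] = min over k of (A[0][0] + B[0][0] = 10 + 4 = 14, A[0][1] + B[1][0] = 1 + -5 = -4, A[0][2] + B[2][0] = -5 + -4 = -9) = -9 (attained at k = 2)
  C[0][1] = min over k of (A[0][0] + B[0][1] = 10 + 2 = 12, A[0][1] + B[1][1] = 1 + 2 = 3, A[0][2] + B[2][1] = -5 + 4 = -1) = -1 (attained at k = 2)
  C[0][2] = min over k of (A[0][0] + B[0][2] = 10 + 7 = 17, A[0][1] + B[1][2] = 1 + 6 = 7, A[0][2] + B[2][2] = -5 + 9 = 4) = 4 (attained at k = 2)
  C[1][0] = min over k of (A[1][0] + B[0][0] = 8 + 4 = 12, A[1][1] + B[1][0] = 10 + -5 = 5, A[1][2] + B[2][0] = -1 + -4 = -5) = -5 (attained at k = 2)
  C[1][1] = min over k of (A[1][0] + B[0][1] = 8 + 2 = 10, A[1][1] + B[1][1] = 10 + 2 = 12, A[1][2] + B[2][1] = -1 + 4 = 3) = 3 (attained at k = 2)
  C[1][2] = min over k of (A[1][0] + B[0][2] = 8 + 7 = 15, A[1][1] + B[1][2] = 10 + 6 = 16, A[1][2] + B[2][2] = -1 + 9 = 8) = 8 (attained at k = 2)
  C[2][0] = min over k of (A[2][0] + B[0][0] = 8 + 4 = 12, A[2][1] + B[1][0] = 2 + -5 = -3, A[2][2] + B[2][0] = 0 + -4 = -4) = -4 (attained at k = 2)
  C[2][1] = min over k of (A[2][0] + B[0][1] = 8 + 2 = 10, A[2][1] + B[1][1] = 2 + 2 = 4, A[2][2] + B[2][1] = 0 + 4 = 4) = 4 (attained at k = 1)
  C[2][2] = min over k of (A[2][0] + B[0][2] = 8 + 7 = 15, A[2][1] + B[1][2] = 2 + 6 = 8, A[2][2] + B[2][2] = 0 + 9 = 9) = 8 (attained at k = 1)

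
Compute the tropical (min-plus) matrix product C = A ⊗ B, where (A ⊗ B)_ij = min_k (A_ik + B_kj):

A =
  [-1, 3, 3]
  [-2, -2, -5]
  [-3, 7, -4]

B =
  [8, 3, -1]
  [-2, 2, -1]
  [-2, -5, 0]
A ⊗ B =
  [1, -2, -2]
  [-7, -10, -5]
  [-6, -9, -4]

Apply the min-plus product entry-by-entry:
  C[0][0] = min over k of (A[0][0] + B[0][0] = -1 + 8 = 7, A[0][1] + B[1][0] = 3 + -2 = 1, A[0][2] + B[2][0] = 3 + -2 = 1) = 1 (attained at k = 1)
  C[0][1] = min over k of (A[0][0] + B[0][1] = -1 + 3 = 2, A[0][1] + B[1][1] = 3 + 2 = 5, A[0][2] + B[2][1] = 3 + -5 = -2) = -2 (attained at k = 2)
  C[0][2] = min over k of (A[0][0] + B[0][2] = -1 + -1 = -2, A[0][1] + B[1][2] = 3 + -1 = 2, A[0][2] + B[2][2] = 3 + 0 = 3) = -2 (attained at k = 0)
  C[1][0] = min over k of (A[1][0] + B[0][0] = -2 + 8 = 6, A[1][1] + B[1][0] = -2 + -2 = -4, A[1][2] + B[2][0] = -5 + -2 = -7) = -7 (attained at k = 2)
  C[1][1] = min over k of (A[1][0] + B[0][1] = -2 + 3 = 1, A[1][1] + B[1][1] = -2 + 2 = 0, A[1][2] + B[2][1] = -5 + -5 = -10) = -10 (attained at k = 2)
  C[1][2] = min over k of (A[1][0] + B[0][2] = -2 + -1 = -3, A[1][1] + B[1][2] = -2 + -1 = -3, A[1][2] + B[2][2] = -5 + 0 = -5) = -5 (attained at k = 2)
  C[2][0] = min over k of (A[2][0] + B[0][0] = -3 + 8 = 5, A[2][1] + B[1][0] = 7 + -2 = 5, A[2][2] + B[2][0] = -4 + -2 = -6) = -6 (attained at k = 2)
  C[2][1] = min over k of (A[2][0] + B[0][1] = -3 + 3 = 0, A[2][1] + B[1][1] = 7 + 2 = 9, A[2][2] + B[2][1] = -4 + -5 = -9) = -9 (attained at k = 2)
  C[2][2] = min over k of (A[2][0] + B[0][2] = -3 + -1 = -4, A[2][1] + B[1][2] = 7 + -1 = 6, A[2][2] + B[2][2] = -4 + 0 = -4) = -4 (attained at k = 0)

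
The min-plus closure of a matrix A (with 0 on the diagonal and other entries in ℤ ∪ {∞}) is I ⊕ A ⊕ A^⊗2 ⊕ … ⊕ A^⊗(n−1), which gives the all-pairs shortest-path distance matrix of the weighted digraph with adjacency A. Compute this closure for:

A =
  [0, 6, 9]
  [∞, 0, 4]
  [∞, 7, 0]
Closure =
  [0, 6, 9]
  [∞, 0, 4]
  [∞, 7, 0]

This is the Floyd-Warshall all-pairs shortest-path computation. For each intermediate vertex k = 0, 1, …, 2, update dist[i][j] ← min(dist[i][j], dist[i][k] + dist[k][j]). The final matrix gives, for each (i, j), the minimum total weight of any directed path from i to j (possibly empty when i = j).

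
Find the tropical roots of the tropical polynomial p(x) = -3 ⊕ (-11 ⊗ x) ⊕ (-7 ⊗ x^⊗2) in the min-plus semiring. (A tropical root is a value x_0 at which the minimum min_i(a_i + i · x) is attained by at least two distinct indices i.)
Roots: {-4, 8}

Each tropical root is a break point of the lower envelope of the lines y = a_i + i · x (there are 3 lines, with slopes 0, 1, ..., 2). Only the lines that attain the minimum somewhere contribute to roots; other lines are dominated. Here the surviving (envelope) indices are i = 2, i = 1, i = 0.
Intersections between consecutive envelope lines give the roots: for adjacent envelope indices i < j the intersection is x = (a_i − a_j) / (j − i). Reading off the sorted break points: {-4, 8}.
Verification: at each break x_0, at least two indices attain the minimum of min_i(a_i + i · x_0).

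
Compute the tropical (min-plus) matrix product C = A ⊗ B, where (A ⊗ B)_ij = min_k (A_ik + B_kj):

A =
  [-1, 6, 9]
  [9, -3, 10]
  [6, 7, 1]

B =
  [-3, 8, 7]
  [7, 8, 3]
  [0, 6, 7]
A ⊗ B =
  [-4, 7, 6]
  [4, 5, 0]
  [1, 7, 8]

Apply the min-plus product entry-by-entry:
  C[0][0] = min over k of (A[0][0] + B[0][0] = -1 + -3 = -4, A[0][1] + B[1][0] = 6 + 7 = 13, A[0][2] + B[2][0] = 9 + 0 = 9) = -4 (attained at k = 0)
  C[0][1] = min over k of (A[0][0] + B[0][1] = -1 + 8 = 7, A[0][1] + B[1][1] = 6 + 8 = 14, A[0][2] + B[2][1] = 9 + 6 = 15) = 7 (attained at k = 0)
  C[0][2] = min over k of (A[0][0] + B[0][2] = -1 + 7 = 6, A[0][1] + B[1][2] = 6 + 3 = 9, A[0][2] + B[2][2] = 9 + 7 = 16) = 6 (attained at k = 0)
  C[1][0] = min over k of (A[1][0] + B[0][0] = 9 + -3 = 6, A[1][1] + B[1][0] = -3 + 7 = 4, A[1][2] + B[2][0] = 10 + 0 = 10) = 4 (attained at k = 1)
  C[1][1] = min over k of (A[1][0] + B[0][1] = 9 + 8 = 17, A[1][1] + B[1][1] = -3 + 8 = 5, A[1][2] + B[2][1] = 10 + 6 = 16) = 5 (attained at k = 1)
  C[1][2] = min over k of (A[1][0] + B[0][2] = 9 + 7 = 16, A[1][1] + B[1][2] = -3 + 3 = 0, A[1][2] + B[2][2] = 10 + 7 = 17) = 0 (attained at k = 1)
  C[2][0] = min over k of (A[2][0] + B[0][0] = 6 + -3 = 3, A[2][1] + B[1][0] = 7 + 7 = 14, A[2][2] + B[2][0] = 1 + 0 = 1) = 1 (attained at k = 2)
  C[2][1] = min over k of (A[2][0] + B[0][1] = 6 + 8 = 14, A[2][1] + B[1][1] = 7 + 8 = 15, A[2][2] + B[2][1] = 1 + 6 = 7) = 7 (attained at k = 2)
  C[2][2] = min over k of (A[2][0] + B[0][2] = 6 + 7 = 13, A[2][1] + B[1][2] = 7 + 3 = 10, A[2][2] + B[2][2] = 1 + 7 = 8) = 8 (attained at k = 2)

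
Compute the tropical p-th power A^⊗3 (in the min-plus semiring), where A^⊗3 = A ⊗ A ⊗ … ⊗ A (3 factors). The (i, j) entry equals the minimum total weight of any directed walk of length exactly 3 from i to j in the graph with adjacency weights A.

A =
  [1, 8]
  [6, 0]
A^⊗3 =
  [3, 8]
  [6, 0]

Each entry (A^⊗3)_ij equals the minimum over all length-3 walks i = v_0 → v_1 → … → v_3 = j of Σ_t A[v_t][v_{t+1}]. For example, for (i, j) = (0, 1) we minimise over 4 possible intermediate vertex sequences; the minimum is 8, attained along the walk 0 → 1 → 1 → 1.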